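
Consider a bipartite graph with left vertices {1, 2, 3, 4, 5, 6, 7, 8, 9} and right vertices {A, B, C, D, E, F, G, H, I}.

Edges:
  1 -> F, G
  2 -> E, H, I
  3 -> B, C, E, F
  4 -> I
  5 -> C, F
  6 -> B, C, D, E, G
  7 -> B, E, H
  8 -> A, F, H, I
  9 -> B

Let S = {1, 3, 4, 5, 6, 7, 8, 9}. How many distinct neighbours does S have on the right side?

The union of neighbours of {1, 3, 4, 5, 6, 7, 8, 9} is {A, B, C, D, E, F, G, H, I}, which has 9 elements.
Since |N(S)| = 9 ≥ |S| = 8, Hall's condition holds for this subset.

9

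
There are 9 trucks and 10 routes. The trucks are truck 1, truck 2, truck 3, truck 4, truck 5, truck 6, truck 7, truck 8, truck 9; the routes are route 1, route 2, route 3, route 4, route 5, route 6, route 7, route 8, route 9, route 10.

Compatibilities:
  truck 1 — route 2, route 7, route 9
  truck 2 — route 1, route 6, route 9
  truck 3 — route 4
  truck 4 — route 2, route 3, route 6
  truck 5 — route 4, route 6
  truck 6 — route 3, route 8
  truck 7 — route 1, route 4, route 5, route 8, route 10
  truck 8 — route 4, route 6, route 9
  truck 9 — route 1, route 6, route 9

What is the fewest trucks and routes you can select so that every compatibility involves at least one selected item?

{truck 1, truck 4, truck 6, truck 7, route 1, route 4, route 6, route 9} is a vertex cover of size 8: every edge has an endpoint in this set.
No smaller cover exists because truck 1–route 7, truck 2–route 1, truck 3–route 4, truck 4–route 2, truck 5–route 6, truck 6–route 3, truck 7–route 8, truck 8–route 9 is a matching of size 8, and a cover must include an endpoint of each of these disjoint edges (König's theorem).

8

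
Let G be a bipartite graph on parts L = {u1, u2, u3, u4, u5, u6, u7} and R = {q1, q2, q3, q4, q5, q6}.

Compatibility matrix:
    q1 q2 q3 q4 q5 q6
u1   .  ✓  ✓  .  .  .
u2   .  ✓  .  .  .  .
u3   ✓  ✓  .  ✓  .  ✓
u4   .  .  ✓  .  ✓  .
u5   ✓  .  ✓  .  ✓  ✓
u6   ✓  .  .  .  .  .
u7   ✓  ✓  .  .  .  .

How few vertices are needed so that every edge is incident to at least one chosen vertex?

A maximum matching has 6 edges (e.g. u1–q3, u2–q2, u3–q4, u4–q5, u5–q6, u6–q1).
By König's theorem the minimum vertex cover has the same size. One such cover is {u1, u3, u4, u5, q1, q2}.

6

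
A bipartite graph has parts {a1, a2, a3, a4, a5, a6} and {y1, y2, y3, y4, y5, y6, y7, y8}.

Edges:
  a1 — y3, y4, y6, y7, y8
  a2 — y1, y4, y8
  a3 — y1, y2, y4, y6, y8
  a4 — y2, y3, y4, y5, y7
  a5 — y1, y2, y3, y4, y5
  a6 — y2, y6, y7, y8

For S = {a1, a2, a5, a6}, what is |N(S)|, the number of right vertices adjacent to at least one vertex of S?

The union of neighbours of {a1, a2, a5, a6} is {y1, y2, y3, y4, y5, y6, y7, y8}, which has 8 elements.
Since |N(S)| = 8 ≥ |S| = 4, Hall's condition holds for this subset.

8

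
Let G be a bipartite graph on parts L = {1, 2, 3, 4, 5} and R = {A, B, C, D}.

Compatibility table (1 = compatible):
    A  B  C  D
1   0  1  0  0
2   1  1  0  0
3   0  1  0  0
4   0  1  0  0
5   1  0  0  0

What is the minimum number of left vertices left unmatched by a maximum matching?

3

A valid assignment of size 2: 1-B, 2-A.
The set {1, 2, 3, 4, 5} has only 2 neighbours ({A, B}), so by Hall's theorem at most 2 of the 5 left vertices can be matched.
That matches 2 of the 5, leaving 3 unmatched; no matching can do better.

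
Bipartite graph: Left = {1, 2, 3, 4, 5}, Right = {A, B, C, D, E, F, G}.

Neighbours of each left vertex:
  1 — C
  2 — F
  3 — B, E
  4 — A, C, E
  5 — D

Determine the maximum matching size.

For example, pair 1→C, 2→F, 3→B, 4→E, 5→D.
This saturates every left vertex, so 5 is the maximum.

5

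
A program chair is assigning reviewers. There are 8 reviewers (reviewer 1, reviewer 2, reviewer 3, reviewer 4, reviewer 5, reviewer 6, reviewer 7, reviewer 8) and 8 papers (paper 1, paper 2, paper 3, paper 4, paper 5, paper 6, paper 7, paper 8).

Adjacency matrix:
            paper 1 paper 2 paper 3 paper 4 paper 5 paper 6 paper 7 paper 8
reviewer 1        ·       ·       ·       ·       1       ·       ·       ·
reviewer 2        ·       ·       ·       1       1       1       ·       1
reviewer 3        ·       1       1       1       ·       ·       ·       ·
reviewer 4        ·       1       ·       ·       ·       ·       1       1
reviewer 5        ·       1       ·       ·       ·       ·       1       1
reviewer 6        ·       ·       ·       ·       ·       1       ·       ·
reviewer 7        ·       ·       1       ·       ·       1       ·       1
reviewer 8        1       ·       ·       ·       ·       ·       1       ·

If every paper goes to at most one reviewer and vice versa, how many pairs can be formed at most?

A valid assignment of size 8: reviewer 1–paper 5, reviewer 2–paper 8, reviewer 3–paper 4, reviewer 4–paper 2, reviewer 5–paper 7, reviewer 6–paper 6, reviewer 7–paper 3, reviewer 8–paper 1.
This saturates every reviewer, so 8 is the maximum.

8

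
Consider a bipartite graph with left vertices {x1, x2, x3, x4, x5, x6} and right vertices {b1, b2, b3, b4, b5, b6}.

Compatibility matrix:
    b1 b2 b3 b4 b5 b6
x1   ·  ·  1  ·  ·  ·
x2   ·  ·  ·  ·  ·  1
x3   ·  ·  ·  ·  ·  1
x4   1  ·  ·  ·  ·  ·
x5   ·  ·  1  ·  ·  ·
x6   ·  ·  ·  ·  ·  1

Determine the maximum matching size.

One maximum matching: x1-b3, x2-b6, x4-b1.
The set {x1, x2, x3, x5, x6} has only 2 neighbours ({b3, b6}), so by Hall's theorem at most 3 of the 6 left vertices can be matched.

3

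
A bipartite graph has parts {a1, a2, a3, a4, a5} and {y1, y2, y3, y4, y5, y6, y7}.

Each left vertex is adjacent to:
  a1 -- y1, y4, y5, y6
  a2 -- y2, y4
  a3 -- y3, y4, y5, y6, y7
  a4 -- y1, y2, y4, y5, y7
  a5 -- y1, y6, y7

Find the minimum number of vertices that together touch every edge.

{a1, a2, a3, a4, a5} is a vertex cover of size 5: every edge has an endpoint in this set.
No smaller cover exists because a1–y1, a2–y2, a3–y6, a4–y4, a5–y7 is a matching of size 5, and a cover must include an endpoint of each of these disjoint edges (König's theorem).

5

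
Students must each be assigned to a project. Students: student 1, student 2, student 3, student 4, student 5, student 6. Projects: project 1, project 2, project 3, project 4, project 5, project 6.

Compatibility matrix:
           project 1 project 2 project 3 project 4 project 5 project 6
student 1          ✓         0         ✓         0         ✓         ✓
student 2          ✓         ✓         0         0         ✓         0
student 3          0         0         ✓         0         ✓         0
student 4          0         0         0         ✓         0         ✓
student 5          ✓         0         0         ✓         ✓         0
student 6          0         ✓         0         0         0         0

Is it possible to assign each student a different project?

A valid assignment of size 6: student 1–project 3, student 2–project 1, student 3–project 5, student 4–project 6, student 5–project 4, student 6–project 2.
Every student is matched, so this is a perfect matching.

Yes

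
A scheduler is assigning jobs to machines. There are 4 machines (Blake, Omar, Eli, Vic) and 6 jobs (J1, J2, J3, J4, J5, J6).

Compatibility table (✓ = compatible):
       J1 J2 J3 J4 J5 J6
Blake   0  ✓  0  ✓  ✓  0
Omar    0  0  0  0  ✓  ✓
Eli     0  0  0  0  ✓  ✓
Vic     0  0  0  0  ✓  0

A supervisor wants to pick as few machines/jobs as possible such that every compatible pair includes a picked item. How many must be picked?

A maximum matching has 3 edges (e.g. Blake–J2, Omar–J5, Eli–J6).
By König's theorem the minimum vertex cover has the same size. One such cover is {Blake, J5, J6}.

3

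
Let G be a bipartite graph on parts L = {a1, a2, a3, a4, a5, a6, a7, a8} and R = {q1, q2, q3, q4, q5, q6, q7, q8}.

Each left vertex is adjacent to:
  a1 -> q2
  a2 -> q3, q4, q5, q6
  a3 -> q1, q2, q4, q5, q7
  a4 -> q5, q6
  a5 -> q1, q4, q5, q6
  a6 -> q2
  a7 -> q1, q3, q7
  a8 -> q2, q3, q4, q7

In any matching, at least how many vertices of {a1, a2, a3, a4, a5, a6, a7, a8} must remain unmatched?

1

A valid assignment of size 7: a1–q2, a2–q6, a3–q4, a4–q5, a5–q1, a7–q3, a8–q7.
The set {a1, a6} has only 1 neighbour ({q2}), so by Hall's theorem at most 7 of the 8 left vertices can be matched.
That matches 7 of the 8, leaving 1 unmatched; no matching can do better.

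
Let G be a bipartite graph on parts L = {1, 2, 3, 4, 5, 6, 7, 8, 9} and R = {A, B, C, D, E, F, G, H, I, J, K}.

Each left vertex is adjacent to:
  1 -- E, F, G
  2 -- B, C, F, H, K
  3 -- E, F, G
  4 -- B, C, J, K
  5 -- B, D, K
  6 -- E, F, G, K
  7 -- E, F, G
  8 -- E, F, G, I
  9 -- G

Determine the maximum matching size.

8

For example, pair 1→F, 2→H, 3→G, 4→J, 5→B, 6→K, 7→E, 8→I.
The set {1, 3, 7, 9} has only 3 neighbours ({E, F, G}), so by Hall's theorem at most 8 of the 9 left vertices can be matched.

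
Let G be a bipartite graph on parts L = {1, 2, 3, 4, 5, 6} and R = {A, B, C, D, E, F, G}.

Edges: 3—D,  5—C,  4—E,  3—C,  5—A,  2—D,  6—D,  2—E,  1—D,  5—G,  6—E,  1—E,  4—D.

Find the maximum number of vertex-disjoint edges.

One maximum matching: 1→D, 2→E, 3→C, 5→G.
The set {1, 2, 4, 6} has only 2 neighbours ({D, E}), so by Hall's theorem at most 4 of the 6 left vertices can be matched.

4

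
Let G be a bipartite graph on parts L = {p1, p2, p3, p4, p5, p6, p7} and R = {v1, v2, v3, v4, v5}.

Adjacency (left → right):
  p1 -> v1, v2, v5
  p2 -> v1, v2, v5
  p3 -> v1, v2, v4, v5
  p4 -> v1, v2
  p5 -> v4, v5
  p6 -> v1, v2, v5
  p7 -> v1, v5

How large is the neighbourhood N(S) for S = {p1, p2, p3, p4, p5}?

4

The union of neighbours of {p1, p2, p3, p4, p5} is {v1, v2, v4, v5}, which has 4 elements.
Since |N(S)| = 4 < |S| = 5, Hall's condition fails for this subset.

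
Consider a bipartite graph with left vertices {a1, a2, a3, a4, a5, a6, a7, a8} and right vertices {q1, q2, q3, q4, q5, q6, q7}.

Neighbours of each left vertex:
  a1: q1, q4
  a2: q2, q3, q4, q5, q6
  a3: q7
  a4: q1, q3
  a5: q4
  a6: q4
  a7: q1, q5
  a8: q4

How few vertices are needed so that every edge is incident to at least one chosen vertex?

6

{a1, a2, a3, a4, a7, q4} is a vertex cover of size 6: every edge has an endpoint in this set.
No smaller cover exists because a1–q1, a2–q6, a3–q7, a4–q3, a5–q4, a7–q5 is a matching of size 6, and a cover must include an endpoint of each of these disjoint edges (König's theorem).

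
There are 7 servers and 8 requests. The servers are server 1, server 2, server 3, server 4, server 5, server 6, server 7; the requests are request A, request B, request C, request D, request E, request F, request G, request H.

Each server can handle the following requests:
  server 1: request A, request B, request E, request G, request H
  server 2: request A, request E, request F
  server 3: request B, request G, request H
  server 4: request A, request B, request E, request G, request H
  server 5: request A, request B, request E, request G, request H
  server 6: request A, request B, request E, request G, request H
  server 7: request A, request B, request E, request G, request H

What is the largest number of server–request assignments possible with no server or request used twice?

A valid assignment of size 6: server 1-request A, server 2-request F, server 3-request B, server 4-request G, server 5-request H, server 6-request E.
The set {server 1, server 3, server 4, server 5, server 6, server 7} has only 5 neighbours ({request A, request B, request E, request G, request H}), so by Hall's theorem at most 6 of the 7 servers can be matched.

6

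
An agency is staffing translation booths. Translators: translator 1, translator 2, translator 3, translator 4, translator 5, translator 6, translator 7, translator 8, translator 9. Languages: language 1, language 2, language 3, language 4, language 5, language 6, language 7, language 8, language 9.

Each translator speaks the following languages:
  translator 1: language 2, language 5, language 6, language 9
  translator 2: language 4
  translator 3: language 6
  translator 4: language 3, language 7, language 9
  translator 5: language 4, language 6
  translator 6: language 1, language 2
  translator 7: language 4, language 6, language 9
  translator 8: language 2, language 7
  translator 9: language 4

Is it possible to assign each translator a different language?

No

The set {translator 2, translator 3, translator 5, translator 9} has only 2 neighbours ({language 4, language 6}), so by Hall's theorem at most 7 of the 9 translators can be matched.
Hence no matching covers every translator.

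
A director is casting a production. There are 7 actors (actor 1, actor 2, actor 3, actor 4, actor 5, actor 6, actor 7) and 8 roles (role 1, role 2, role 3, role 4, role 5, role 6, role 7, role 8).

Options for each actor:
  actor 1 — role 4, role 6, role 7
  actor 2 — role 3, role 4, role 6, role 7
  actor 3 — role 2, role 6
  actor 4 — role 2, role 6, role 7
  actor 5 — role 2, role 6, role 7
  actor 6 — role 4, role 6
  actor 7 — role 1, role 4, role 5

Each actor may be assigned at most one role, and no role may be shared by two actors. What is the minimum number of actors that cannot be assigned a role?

1

One maximum matching: actor 1-role 4, actor 2-role 3, actor 3-role 6, actor 4-role 2, actor 5-role 7, actor 7-role 5.
The set {actor 1, actor 3, actor 4, actor 5, actor 6} has only 4 neighbours ({role 2, role 4, role 6, role 7}), so by Hall's theorem at most 6 of the 7 actors can be matched.
That matches 6 of the 7, leaving 1 unmatched; no matching can do better.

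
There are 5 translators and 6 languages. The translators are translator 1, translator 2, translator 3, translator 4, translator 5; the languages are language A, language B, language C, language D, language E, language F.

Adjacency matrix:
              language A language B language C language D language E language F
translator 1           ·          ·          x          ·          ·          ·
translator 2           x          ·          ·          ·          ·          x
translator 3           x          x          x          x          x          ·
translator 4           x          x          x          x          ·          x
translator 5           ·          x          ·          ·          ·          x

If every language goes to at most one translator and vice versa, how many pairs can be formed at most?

A valid assignment of size 5: translator 1-language C, translator 2-language A, translator 3-language B, translator 4-language D, translator 5-language F.
This saturates every translator, so 5 is the maximum.

5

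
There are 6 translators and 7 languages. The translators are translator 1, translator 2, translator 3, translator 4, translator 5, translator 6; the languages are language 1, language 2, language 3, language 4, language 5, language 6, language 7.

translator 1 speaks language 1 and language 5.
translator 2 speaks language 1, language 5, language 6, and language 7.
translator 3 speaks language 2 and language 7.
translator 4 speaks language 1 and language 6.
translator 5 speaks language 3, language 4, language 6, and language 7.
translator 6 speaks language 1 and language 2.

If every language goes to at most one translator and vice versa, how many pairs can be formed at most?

One maximum matching: translator 1-language 5, translator 2-language 6, translator 3-language 7, translator 4-language 1, translator 5-language 4, translator 6-language 2.
This saturates every translator, so 6 is the maximum.

6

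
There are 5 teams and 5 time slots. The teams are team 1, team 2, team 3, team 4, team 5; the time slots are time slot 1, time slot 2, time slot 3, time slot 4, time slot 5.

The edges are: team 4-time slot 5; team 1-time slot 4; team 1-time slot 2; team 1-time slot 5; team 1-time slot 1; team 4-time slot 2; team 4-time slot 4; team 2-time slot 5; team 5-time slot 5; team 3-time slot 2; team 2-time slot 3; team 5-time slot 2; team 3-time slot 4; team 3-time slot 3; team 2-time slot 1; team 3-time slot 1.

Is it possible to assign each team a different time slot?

One maximum matching: team 1→time slot 1, team 2→time slot 3, team 3→time slot 4, team 4→time slot 5, team 5→time slot 2.
All 5 teams are covered.

Yes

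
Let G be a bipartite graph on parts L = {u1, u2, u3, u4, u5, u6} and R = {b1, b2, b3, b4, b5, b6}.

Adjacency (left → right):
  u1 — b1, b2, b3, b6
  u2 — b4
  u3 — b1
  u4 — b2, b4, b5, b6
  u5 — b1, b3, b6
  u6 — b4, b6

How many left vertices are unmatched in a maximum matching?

One maximum matching: u1→b2, u2→b4, u3→b1, u4→b5, u5→b3, u6→b6.
All 6 left vertices are matched, so no larger matching exists.
That matches 6 of the 6, leaving 0 unmatched; no matching can do better.

0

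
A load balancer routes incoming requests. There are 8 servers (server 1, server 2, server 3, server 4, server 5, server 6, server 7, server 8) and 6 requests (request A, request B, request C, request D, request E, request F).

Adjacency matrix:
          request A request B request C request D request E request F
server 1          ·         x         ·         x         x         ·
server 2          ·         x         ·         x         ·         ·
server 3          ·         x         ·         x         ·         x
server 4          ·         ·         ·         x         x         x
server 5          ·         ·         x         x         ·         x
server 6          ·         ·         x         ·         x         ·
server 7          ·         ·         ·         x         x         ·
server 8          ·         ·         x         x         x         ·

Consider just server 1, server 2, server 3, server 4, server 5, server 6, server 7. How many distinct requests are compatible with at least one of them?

5

The union of neighbours of {server 1, server 2, server 3, server 4, server 5, server 6, server 7} is {request B, request C, request D, request E, request F}, which has 5 elements.
Since |N(S)| = 5 < |S| = 7, Hall's condition fails for this subset.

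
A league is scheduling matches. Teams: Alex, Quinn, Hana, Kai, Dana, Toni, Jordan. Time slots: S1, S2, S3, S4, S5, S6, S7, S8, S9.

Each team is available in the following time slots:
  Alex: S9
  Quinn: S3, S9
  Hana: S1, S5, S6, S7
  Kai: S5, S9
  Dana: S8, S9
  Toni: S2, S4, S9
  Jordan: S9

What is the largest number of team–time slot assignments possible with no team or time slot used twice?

6

A valid assignment of size 6: Alex-S9, Quinn-S3, Hana-S7, Kai-S5, Dana-S8, Toni-S2.
The set {Alex, Jordan} has only 1 neighbour ({S9}), so by Hall's theorem at most 6 of the 7 teams can be matched.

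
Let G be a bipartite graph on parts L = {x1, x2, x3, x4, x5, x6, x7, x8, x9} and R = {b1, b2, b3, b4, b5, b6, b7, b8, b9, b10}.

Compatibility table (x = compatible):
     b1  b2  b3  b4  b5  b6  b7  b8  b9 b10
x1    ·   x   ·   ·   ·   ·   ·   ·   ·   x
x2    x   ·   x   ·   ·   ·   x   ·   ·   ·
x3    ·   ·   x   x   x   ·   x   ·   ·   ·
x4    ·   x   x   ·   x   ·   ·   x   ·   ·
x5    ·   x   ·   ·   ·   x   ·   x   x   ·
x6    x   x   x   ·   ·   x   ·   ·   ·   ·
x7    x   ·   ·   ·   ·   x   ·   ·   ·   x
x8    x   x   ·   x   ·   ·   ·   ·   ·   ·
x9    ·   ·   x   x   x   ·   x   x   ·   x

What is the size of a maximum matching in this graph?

For example, pair x1-b10, x2-b1, x3-b3, x4-b8, x5-b9, x6-b2, x7-b6, x8-b4, x9-b7.
All 9 left vertices are matched, so no larger matching exists.

9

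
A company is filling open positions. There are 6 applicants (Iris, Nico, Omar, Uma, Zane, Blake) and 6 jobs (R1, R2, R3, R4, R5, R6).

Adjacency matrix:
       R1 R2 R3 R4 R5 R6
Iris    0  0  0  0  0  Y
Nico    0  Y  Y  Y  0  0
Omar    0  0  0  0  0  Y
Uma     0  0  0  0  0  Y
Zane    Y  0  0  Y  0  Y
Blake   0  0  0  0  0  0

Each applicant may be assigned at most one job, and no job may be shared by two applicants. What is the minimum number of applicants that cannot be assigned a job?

For example, pair Iris–R6, Nico–R3, Zane–R4.
The set {Iris, Omar, Uma, Blake} has only 1 neighbour ({R6}), so by Hall's theorem at most 3 of the 6 applicants can be matched.
That matches 3 of the 6, leaving 3 unmatched; no matching can do better.

3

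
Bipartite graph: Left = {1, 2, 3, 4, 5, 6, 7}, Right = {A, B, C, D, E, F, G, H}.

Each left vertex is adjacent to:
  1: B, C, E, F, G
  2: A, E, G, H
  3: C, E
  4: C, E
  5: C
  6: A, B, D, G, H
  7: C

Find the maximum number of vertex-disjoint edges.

A valid assignment of size 5: 1–B, 2–H, 3–C, 4–E, 6–G.
The set {3, 4, 5, 7} has only 2 neighbours ({C, E}), so by Hall's theorem at most 5 of the 7 left vertices can be matched.

5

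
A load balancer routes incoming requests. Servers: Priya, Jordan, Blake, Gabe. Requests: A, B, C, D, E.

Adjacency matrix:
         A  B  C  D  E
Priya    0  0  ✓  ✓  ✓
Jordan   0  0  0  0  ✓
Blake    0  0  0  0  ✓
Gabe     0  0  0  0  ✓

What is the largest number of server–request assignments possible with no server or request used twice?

2

One maximum matching: Priya-C, Jordan-E.
The set {Jordan, Blake, Gabe} has only 1 neighbour ({E}), so by Hall's theorem at most 2 of the 4 servers can be matched.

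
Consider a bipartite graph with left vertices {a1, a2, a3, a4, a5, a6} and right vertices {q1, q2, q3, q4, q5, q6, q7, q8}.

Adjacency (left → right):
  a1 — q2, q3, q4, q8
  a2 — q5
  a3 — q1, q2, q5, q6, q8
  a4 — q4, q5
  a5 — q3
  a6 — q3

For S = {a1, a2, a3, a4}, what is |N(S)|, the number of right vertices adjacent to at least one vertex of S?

7

The union of neighbours of {a1, a2, a3, a4} is {q1, q2, q3, q4, q5, q6, q8}, which has 7 elements.
Since |N(S)| = 7 ≥ |S| = 4, Hall's condition holds for this subset.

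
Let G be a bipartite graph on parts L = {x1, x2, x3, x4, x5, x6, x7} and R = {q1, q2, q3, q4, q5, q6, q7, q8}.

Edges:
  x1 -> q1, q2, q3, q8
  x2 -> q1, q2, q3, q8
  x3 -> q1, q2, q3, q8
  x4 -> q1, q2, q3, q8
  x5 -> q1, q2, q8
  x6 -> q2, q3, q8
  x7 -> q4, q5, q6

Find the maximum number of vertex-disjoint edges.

For example, pair x1→q1, x2→q3, x3→q2, x4→q8, x7→q6.
The set {x1, x2, x3, x4, x5, x6} has only 4 neighbours ({q1, q2, q3, q8}), so by Hall's theorem at most 5 of the 7 left vertices can be matched.

5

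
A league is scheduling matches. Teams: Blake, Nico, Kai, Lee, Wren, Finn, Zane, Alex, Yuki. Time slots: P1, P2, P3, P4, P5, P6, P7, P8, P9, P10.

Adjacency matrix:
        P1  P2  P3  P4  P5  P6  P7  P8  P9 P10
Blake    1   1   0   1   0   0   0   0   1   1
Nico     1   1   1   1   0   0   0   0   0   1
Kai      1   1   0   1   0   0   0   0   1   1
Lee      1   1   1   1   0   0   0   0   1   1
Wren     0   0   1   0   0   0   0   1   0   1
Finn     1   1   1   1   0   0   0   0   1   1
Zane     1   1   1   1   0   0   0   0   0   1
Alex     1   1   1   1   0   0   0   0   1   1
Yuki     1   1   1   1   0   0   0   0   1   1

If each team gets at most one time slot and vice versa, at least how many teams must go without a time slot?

2

A valid assignment of size 7: Blake-P10, Nico-P2, Kai-P4, Lee-P9, Wren-P8, Finn-P3, Zane-P1.
The set {Blake, Nico, Kai, Lee, Finn, Zane, Alex, Yuki} has only 6 neighbours ({P1, P10, P2, P3, P4, P9}), so by Hall's theorem at most 7 of the 9 teams can be matched.
That matches 7 of the 9, leaving 2 unmatched; no matching can do better.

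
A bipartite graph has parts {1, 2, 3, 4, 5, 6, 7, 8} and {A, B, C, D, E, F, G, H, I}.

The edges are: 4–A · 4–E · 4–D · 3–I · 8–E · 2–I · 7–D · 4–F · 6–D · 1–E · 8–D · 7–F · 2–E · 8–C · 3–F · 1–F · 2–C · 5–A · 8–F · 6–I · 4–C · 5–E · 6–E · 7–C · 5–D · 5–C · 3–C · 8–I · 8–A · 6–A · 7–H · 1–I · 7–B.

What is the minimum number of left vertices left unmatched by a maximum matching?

1

A valid assignment of size 7: 1→F, 2→E, 3→C, 4→A, 5→D, 6→I, 7→H.
The set {1, 2, 3, 4, 5, 6, 8} has only 6 neighbours ({A, C, D, E, F, I}), so by Hall's theorem at most 7 of the 8 left vertices can be matched.
That matches 7 of the 8, leaving 1 unmatched; no matching can do better.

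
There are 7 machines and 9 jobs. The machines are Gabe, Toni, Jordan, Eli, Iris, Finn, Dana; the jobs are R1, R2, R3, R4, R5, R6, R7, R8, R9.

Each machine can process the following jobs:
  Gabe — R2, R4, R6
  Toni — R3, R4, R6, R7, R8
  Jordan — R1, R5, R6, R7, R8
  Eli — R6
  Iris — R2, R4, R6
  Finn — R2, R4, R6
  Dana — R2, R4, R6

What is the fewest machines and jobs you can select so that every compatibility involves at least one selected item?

{Toni, Jordan, R2, R4, R6} is a vertex cover of size 5: every edge has an endpoint in this set.
No smaller cover exists because Gabe–R2, Toni–R3, Jordan–R1, Eli–R6, Iris–R4 is a matching of size 5, and a cover must include an endpoint of each of these disjoint edges (König's theorem).

5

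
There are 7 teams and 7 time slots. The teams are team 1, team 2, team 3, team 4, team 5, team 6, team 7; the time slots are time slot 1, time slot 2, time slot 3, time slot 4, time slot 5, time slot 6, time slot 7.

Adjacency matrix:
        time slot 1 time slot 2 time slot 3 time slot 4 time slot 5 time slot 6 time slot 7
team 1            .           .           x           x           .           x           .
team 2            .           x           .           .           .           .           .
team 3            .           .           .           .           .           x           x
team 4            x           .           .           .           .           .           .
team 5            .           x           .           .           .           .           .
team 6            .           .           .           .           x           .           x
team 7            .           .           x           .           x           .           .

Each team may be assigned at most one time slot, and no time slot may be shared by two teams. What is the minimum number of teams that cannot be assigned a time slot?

1

One maximum matching: team 1→time slot 4, team 2→time slot 2, team 3→time slot 6, team 4→time slot 1, team 6→time slot 7, team 7→time slot 3.
The set {team 2, team 5} has only 1 neighbour ({time slot 2}), so by Hall's theorem at most 6 of the 7 teams can be matched.
That matches 6 of the 7, leaving 1 unmatched; no matching can do better.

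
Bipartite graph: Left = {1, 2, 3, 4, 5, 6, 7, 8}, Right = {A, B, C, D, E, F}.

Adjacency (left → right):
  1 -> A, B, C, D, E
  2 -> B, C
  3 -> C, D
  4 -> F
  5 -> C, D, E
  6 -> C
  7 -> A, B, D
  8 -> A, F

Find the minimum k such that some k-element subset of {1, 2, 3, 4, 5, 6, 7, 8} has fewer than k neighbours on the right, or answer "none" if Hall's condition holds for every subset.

6

Take S = {1, 2, 3, 5, 6, 7}. Its neighbourhood is {A, B, C, D, E}, so |N(S)| = 5 < |S| = 6.
Every subset of size less than 6 has at least as many neighbours as members, so 6 is the minimum.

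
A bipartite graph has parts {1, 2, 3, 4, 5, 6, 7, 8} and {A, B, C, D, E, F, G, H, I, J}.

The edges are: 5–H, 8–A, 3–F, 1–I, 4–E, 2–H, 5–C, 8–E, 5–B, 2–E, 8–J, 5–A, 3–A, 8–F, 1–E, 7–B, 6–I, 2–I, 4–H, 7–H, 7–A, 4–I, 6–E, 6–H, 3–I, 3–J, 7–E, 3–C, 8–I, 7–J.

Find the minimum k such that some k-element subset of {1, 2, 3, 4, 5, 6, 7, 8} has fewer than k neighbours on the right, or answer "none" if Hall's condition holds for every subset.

4

Take S = {1, 2, 4, 6}. Its neighbourhood is {E, H, I}, so |N(S)| = 3 < |S| = 4.
Every subset of size less than 4 has at least as many neighbours as members, so 4 is the minimum.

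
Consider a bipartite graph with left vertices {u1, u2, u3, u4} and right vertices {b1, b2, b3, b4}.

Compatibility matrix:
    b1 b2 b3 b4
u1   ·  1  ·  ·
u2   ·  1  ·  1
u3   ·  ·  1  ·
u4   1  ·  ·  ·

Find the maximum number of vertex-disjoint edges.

4

For example, pair u1–b2, u2–b4, u3–b3, u4–b1.
All 4 left vertices are matched, so no larger matching exists.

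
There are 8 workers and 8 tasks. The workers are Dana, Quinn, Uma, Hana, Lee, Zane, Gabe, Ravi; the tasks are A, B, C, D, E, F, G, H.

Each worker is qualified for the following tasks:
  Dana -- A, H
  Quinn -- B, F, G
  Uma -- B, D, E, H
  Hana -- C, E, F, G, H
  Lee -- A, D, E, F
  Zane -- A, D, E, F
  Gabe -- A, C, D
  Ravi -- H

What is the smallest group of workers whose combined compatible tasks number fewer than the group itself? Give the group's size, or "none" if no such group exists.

A matching saturating every worker exists, for instance Dana→A, Quinn→F, Uma→B, Hana→G, Lee→D, Zane→E, Gabe→C, Ravi→H.
By Hall's marriage theorem, this means |N(S)| ≥ |S| for every subset S, so no violating subset exists.

none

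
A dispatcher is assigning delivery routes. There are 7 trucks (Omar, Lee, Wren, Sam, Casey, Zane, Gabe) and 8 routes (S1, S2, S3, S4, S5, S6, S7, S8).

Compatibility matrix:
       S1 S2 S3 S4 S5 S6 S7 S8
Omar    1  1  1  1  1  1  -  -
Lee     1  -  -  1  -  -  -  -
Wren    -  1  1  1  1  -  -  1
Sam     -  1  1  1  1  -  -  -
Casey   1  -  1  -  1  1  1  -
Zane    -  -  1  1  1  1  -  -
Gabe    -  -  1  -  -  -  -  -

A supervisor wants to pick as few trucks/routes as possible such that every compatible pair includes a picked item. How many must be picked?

7

{Omar, Lee, Wren, Sam, Casey, Zane, Gabe} is a vertex cover of size 7: every edge has an endpoint in this set.
No smaller cover exists because Omar–S5, Lee–S1, Wren–S2, Sam–S4, Casey–S7, Zane–S6, Gabe–S3 is a matching of size 7, and a cover must include an endpoint of each of these disjoint edges (König's theorem).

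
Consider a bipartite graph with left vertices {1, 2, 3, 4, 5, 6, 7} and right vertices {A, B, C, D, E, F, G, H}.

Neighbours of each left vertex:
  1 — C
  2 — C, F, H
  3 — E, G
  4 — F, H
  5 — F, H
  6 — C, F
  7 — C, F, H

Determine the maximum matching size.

4

For example, pair 1–C, 2–H, 3–E, 4–F.
The set {1, 2, 4, 5, 6, 7} has only 3 neighbours ({C, F, H}), so by Hall's theorem at most 4 of the 7 left vertices can be matched.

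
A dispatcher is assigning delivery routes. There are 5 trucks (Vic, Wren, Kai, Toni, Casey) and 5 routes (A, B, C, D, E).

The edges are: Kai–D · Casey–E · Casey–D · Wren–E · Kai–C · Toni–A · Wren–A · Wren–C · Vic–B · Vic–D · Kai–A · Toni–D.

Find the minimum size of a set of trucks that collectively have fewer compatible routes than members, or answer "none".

none

A matching saturating every truck exists, for instance Vic→B, Wren→C, Kai→D, Toni→A, Casey→E.
By Hall's marriage theorem, this means |N(S)| ≥ |S| for every subset S, so no violating subset exists.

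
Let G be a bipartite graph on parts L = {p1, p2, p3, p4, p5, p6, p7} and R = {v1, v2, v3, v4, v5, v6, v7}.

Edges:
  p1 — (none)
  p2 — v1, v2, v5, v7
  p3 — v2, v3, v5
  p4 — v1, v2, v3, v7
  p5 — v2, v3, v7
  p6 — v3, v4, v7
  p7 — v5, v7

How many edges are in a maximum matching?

6

One maximum matching: p2-v1, p3-v5, p4-v2, p5-v3, p6-v4, p7-v7.
The set {p1} has only 0 neighbours (∅), so by Hall's theorem at most 6 of the 7 left vertices can be matched.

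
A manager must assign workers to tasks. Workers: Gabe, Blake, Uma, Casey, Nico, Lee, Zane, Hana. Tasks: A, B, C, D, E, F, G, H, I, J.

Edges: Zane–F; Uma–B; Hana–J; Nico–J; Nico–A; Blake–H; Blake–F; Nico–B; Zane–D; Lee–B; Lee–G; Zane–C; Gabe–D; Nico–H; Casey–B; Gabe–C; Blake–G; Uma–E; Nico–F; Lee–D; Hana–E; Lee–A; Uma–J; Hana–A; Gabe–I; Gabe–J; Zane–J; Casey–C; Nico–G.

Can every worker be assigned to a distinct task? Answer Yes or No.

Yes

One maximum matching: Gabe→J, Blake→F, Uma→B, Casey→C, Nico→A, Lee→G, Zane→D, Hana→E.
Every worker is matched, so this matching saturates all of them.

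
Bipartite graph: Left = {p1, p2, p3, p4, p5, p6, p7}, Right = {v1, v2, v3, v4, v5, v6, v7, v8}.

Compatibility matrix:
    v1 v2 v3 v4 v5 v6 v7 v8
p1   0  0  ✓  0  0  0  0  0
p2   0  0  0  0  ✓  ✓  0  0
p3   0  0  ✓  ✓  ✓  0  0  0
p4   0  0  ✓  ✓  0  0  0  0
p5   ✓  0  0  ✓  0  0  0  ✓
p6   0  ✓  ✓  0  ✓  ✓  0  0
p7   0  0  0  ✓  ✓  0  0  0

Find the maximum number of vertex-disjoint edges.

For example, pair p1→v3, p2→v6, p3→v5, p4→v4, p5→v1, p6→v2.
The set {p1, p3, p4, p7} has only 3 neighbours ({v3, v4, v5}), so by Hall's theorem at most 6 of the 7 left vertices can be matched.

6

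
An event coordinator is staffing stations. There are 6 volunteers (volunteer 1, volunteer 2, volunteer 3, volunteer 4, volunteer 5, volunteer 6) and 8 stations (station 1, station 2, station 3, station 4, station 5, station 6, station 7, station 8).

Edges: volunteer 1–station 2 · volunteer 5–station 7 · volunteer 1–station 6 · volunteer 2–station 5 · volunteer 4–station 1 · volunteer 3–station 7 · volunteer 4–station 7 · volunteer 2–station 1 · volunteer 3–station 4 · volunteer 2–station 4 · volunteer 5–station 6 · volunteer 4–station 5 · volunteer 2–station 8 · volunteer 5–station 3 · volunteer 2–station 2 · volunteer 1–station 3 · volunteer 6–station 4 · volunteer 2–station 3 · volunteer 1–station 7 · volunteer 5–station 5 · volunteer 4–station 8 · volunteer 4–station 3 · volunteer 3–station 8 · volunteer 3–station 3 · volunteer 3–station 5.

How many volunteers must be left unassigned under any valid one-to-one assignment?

A valid assignment of size 6: volunteer 1→station 2, volunteer 2→station 8, volunteer 3→station 7, volunteer 4→station 1, volunteer 5→station 3, volunteer 6→station 4.
All 6 volunteers are matched, so no larger matching exists.
That matches 6 of the 6, leaving 0 unmatched; no matching can do better.

0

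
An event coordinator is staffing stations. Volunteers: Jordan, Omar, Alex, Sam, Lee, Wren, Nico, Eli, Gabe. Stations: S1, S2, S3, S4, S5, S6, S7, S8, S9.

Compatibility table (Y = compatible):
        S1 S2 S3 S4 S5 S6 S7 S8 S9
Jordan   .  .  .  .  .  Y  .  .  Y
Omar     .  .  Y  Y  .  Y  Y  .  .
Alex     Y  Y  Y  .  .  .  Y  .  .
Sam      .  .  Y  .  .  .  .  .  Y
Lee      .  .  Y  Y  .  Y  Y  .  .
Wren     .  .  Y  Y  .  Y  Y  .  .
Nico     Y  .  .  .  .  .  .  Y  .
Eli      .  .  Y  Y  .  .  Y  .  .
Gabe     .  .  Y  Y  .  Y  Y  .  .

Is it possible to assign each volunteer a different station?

No

The set {Jordan, Omar, Sam, Lee, Wren, Eli, Gabe} has only 5 neighbours ({S3, S4, S6, S7, S9}), so by Hall's theorem at most 7 of the 9 volunteers can be matched.
Hence no matching covers every volunteer.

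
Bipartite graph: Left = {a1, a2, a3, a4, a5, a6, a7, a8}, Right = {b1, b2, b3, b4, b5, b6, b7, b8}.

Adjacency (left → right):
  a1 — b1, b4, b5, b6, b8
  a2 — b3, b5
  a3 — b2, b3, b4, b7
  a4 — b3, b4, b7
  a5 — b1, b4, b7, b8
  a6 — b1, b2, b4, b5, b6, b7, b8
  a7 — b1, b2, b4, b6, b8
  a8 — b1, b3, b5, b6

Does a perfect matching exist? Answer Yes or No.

For example, pair a1–b1, a2–b5, a3–b2, a4–b4, a5–b8, a6–b7, a7–b6, a8–b3.
All 8 left vertices are covered.

Yes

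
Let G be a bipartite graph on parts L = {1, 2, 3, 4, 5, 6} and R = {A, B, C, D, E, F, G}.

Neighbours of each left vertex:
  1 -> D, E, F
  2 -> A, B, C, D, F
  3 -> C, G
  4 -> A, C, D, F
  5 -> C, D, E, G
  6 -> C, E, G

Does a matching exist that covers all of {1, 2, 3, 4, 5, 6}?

Yes

A valid assignment of size 6: 1–D, 2–A, 3–G, 4–F, 5–C, 6–E.
Every left vertex is matched, so this matching saturates all of them.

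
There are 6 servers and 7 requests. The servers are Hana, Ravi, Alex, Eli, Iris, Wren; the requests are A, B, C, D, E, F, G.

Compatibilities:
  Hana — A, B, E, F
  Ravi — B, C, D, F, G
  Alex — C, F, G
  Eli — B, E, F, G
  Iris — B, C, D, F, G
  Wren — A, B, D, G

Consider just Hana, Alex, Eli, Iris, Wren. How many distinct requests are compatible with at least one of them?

7

The union of neighbours of {Hana, Alex, Eli, Iris, Wren} is {A, B, C, D, E, F, G}, which has 7 elements.
Since |N(S)| = 7 ≥ |S| = 5, Hall's condition holds for this subset.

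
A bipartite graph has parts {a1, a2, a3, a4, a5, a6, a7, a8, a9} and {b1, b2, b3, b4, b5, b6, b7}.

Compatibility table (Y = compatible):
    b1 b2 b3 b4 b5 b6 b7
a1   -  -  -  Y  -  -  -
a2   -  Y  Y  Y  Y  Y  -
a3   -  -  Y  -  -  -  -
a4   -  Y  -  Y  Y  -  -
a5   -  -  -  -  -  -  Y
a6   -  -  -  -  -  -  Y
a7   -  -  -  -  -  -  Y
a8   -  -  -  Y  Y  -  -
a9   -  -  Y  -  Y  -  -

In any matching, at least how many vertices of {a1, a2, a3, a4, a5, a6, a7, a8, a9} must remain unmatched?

A valid assignment of size 6: a1–b4, a2–b6, a3–b3, a4–b2, a5–b7, a8–b5.
The set {a1, a3, a5, a6, a7, a8, a9} has only 4 neighbours ({b3, b4, b5, b7}), so by Hall's theorem at most 6 of the 9 left vertices can be matched.
That matches 6 of the 9, leaving 3 unmatched; no matching can do better.

3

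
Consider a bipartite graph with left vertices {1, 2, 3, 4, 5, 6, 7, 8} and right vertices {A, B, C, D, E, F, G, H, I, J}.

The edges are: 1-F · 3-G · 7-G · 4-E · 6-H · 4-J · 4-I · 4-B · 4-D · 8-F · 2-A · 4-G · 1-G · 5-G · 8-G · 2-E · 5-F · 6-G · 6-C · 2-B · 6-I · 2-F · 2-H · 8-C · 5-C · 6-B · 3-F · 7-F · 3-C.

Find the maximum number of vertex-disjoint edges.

6

A valid assignment of size 6: 1–G, 2–A, 3–C, 4–J, 5–F, 6–H.
The set {1, 3, 5, 7, 8} has only 3 neighbours ({C, F, G}), so by Hall's theorem at most 6 of the 8 left vertices can be matched.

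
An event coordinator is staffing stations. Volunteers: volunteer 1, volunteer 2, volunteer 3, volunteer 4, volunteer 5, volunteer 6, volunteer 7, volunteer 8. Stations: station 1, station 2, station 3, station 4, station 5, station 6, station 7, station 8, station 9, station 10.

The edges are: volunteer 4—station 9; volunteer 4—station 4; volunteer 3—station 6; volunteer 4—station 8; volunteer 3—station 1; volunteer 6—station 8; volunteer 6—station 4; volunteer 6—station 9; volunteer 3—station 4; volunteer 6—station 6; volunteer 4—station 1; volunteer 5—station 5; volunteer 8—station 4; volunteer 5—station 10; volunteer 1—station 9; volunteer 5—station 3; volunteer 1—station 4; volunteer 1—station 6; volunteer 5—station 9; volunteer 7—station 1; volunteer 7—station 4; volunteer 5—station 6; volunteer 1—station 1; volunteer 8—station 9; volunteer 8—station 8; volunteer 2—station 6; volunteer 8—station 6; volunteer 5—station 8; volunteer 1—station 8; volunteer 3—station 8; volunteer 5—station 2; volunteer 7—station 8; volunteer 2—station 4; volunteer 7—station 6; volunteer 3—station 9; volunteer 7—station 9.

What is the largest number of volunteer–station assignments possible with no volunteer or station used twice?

One maximum matching: volunteer 1–station 9, volunteer 2–station 6, volunteer 3–station 8, volunteer 4–station 1, volunteer 5–station 2, volunteer 6–station 4.
The set {volunteer 1, volunteer 2, volunteer 3, volunteer 4, volunteer 6, volunteer 7, volunteer 8} has only 5 neighbours ({station 1, station 4, station 6, station 8, station 9}), so by Hall's theorem at most 6 of the 8 volunteers can be matched.

6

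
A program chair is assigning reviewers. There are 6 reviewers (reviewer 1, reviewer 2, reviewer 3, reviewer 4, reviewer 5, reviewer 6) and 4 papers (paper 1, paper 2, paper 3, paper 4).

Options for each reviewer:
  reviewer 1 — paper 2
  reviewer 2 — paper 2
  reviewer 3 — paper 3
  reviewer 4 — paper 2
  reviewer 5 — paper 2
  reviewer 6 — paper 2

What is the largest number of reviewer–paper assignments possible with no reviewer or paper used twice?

2

One maximum matching: reviewer 1→paper 2, reviewer 3→paper 3.
The set {reviewer 1, reviewer 2, reviewer 4, reviewer 5, reviewer 6} has only 1 neighbour ({paper 2}), so by Hall's theorem at most 2 of the 6 reviewers can be matched.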